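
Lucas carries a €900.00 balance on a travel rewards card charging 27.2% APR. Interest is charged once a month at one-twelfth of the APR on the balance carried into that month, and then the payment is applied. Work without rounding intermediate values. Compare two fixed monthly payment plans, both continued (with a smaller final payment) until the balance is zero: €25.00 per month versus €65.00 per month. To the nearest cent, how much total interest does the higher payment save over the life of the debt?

€795.81

Monthly rate r = 27.2%/12 = 2.26667% = 0.0226667.
At €25.00/mo: n = ⌈−ln(1 − rB₀/P)/ln(1+r)⌉ = 76 payments (last €13.23); total interest = total paid − €900.00 = €988.23.
At €65.00/mo: 17 payments (last €52.42); total interest €192.42.
Interest saved = €988.23 − €192.42 = €795.81.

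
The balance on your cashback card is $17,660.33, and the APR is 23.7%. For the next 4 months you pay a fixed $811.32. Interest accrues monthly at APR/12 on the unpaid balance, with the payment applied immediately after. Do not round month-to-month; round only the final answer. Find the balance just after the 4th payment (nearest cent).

Monthly rate r = 23.7%/12 = 1.975% = 0.01975.
Each month: B ← B·(1+r) − $811.32.
Month 1: interest $348.79; balance after payment $17,197.80.
Month 2: interest $339.66; balance after payment $16,726.14.
Month 3: interest $330.34; balance after payment $16,245.16.
Month 4: interest $320.84; balance after payment $15,754.68.

$15,754.68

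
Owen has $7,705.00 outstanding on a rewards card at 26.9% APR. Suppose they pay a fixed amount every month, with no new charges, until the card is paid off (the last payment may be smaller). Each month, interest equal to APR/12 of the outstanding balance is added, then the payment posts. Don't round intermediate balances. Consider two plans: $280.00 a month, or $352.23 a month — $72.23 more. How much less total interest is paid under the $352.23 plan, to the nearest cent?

Monthly rate r = 26.9%/12 = 2.24167% = 0.0224167.
At $280.00/mo: n = ⌈−ln(1 − rB₀/P)/ln(1+r)⌉ = 44 payments (last $77.41); total interest = total paid − $7,705.00 = $4,412.41.
At $352.23/mo: 31 payments (last $143.66); total interest $3,005.56.
Interest saved = $4,412.41 − $3,005.56 = $1,406.85.

$1,406.85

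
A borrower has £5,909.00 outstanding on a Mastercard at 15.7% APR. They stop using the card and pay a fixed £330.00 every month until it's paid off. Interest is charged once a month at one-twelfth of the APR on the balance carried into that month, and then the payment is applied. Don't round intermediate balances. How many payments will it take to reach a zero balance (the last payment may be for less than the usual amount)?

Monthly rate r = 15.7%/12 = 1.30833% = 0.0130833.
Recurrence: B ← B·(1+r) − £330.00.
Month 1: interest £77.31; balance after payment £5,656.31.
Month 2: interest £74.00; balance after payment £5,400.31.
Closed form: n = −ln(1 − rB₀/P)/ln(1+r) = −ln(0.76573)/ln(1.01308) ≈ 20.535, so the balance reaches zero during payment 21.

21 payments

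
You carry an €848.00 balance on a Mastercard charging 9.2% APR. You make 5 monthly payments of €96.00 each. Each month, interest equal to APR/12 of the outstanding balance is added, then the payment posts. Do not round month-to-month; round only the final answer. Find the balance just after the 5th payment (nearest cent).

Monthly rate r = 9.2%/12 = 0.766667% = 0.00766667.
Each month: B ← B·(1+r) − €96.00.
Month 1: interest €6.50; balance after payment €758.50.
Month 2: interest €5.82; balance after payment €668.32.
Month 3: interest €5.12; balance after payment €577.44.
Month 4: interest €4.43; balance after payment €485.87.
Month 5: interest €3.72; balance after payment €393.59.

€393.59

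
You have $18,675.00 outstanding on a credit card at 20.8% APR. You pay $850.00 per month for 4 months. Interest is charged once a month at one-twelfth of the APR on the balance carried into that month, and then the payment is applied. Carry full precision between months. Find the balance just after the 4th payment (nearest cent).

Monthly rate r = 20.8%/12 = 1.73333% = 0.0173333.
Each month: B ← B·(1+r) − $850.00.
Month 1: interest $323.70; balance after payment $18,148.70.
Month 2: interest $314.58; balance after payment $17,613.28.
Month 3: interest $305.30; balance after payment $17,068.57.
Month 4: interest $295.86; balance after payment $16,514.43.

$16,514.43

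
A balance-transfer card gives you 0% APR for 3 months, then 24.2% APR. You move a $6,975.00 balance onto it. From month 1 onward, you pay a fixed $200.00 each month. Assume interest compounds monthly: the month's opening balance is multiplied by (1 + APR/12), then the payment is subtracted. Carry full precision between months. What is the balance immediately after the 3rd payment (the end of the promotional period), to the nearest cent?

Promo months 1–3 at r₀ = 0%/12 = 0; months 4+ at r₁ = 24.2%/12 = 0.0201667.
After month 3 (no interest yet): B = $6,975.00 − 3·$200.00 = $6,375.00.

$6,375.00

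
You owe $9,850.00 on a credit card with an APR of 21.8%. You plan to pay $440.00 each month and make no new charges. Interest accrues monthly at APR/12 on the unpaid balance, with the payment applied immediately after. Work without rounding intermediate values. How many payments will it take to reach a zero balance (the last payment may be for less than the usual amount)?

29 payments

Monthly rate r = 21.8%/12 = 1.81667% = 0.0181667.
Recurrence: B ← B·(1+r) − $440.00.
Month 1: interest $178.94; balance after payment $9,588.94.
Month 2: interest $174.20; balance after payment $9,323.14.
Closed form: n = −ln(1 − rB₀/P)/ln(1+r) = −ln(0.59331)/ln(1.01817) ≈ 28.996, so the balance reaches zero during payment 29.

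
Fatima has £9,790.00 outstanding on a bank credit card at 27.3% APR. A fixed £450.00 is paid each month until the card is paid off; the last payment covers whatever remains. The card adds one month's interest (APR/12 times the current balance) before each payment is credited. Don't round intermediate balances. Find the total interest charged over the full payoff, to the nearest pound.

Monthly rate r = 27.3%/12 = 2.275% = 0.02275.
Payoff takes n = ⌈−ln(1 − rB₀/P)/ln(1+r)⌉ = ⌈30.366⌉ = 31 payments; the last is £165.68.
Total paid = 30·£450.00 + £165.68 = £13,665.68.
Total interest = total paid − principal = £13,665.68 − £9,790.00 = £3,875.68.

£3,876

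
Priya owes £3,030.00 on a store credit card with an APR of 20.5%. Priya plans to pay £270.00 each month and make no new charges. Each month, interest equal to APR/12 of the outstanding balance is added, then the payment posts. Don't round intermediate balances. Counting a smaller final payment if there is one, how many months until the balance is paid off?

Monthly rate r = 20.5%/12 = 1.70833% = 0.0170833.
Recurrence: B ← B·(1+r) − £270.00.
Month 1: interest £51.76; balance after payment £2,811.76.
Month 2: interest £48.03; balance after payment £2,589.80.
Closed form: n = −ln(1 − rB₀/P)/ln(1+r) = −ln(0.80829)/ln(1.01708) ≈ 12.565, so the balance reaches zero during payment 13.

13 payments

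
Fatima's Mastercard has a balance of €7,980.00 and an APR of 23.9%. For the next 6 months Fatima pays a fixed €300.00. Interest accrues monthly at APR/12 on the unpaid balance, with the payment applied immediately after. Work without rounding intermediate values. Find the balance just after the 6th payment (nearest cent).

€7,090.33

Monthly rate r = 23.9%/12 = 1.99167% = 0.0199167.
Each month: B ← B·(1+r) − €300.00.
Month 1: interest €158.94; balance after payment €7,838.94.
Month 2: interest €156.13; balance after payment €7,695.06.
Month 3: interest €153.26; balance after payment €7,548.32.
Month 4: interest €150.34; balance after payment €7,398.66.
Month 5: interest €147.36; balance after payment €7,246.01.
Month 6: interest €144.32; balance after payment €7,090.33.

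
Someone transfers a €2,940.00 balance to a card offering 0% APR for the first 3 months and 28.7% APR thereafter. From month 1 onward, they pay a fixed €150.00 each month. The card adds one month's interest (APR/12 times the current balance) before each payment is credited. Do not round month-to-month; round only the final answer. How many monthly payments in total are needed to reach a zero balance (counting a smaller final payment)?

Promo months 1–3 at r₀ = 0%/12 = 0; months 4+ at r₁ = 28.7%/12 = 0.0239167.
After month 3 (no interest yet): B = €2,940.00 − 3·€150.00 = €2,490.00.
Then at r₁ with €150.00/mo: n₂ = −ln(1 − r₁·B/P)/ln(1+r₁) ≈ 21.40 → 22 more payments.

25 payments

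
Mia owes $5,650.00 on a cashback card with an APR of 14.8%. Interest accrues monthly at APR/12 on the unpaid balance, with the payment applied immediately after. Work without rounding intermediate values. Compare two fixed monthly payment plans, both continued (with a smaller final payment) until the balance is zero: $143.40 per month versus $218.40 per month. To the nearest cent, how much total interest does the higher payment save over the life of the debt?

$937.37

Monthly rate r = 14.8%/12 = 1.23333% = 0.0123333.
At $143.40/mo: n = ⌈−ln(1 − rB₀/P)/ln(1+r)⌉ = 55 payments (last $40.92); total interest = total paid − $5,650.00 = $2,134.52.
At $218.40/mo: 32 payments (last $76.75); total interest $1,197.15.
Interest saved = $2,134.52 − $1,197.15 = $937.37.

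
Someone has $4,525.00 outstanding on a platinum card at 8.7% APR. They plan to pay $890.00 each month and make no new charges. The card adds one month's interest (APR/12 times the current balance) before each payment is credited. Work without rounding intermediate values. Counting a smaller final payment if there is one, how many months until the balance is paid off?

6 payments

Monthly rate r = 8.7%/12 = 0.725% = 0.00725.
Recurrence: B ← B·(1+r) − $890.00.
Month 1: interest $32.81; balance after payment $3,667.81.
Month 2: interest $26.59; balance after payment $2,804.40.
Month 3: interest $20.33; balance after payment $1,934.73.
Month 4: interest $14.03; balance after payment $1,058.76.
Month 5: interest $7.68; balance after payment $176.43.
Month 6: interest $1.28; balance after payment $0.00.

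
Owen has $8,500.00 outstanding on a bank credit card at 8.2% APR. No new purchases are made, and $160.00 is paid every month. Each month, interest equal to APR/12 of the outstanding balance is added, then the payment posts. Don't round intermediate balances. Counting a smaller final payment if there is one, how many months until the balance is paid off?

Monthly rate r = 8.2%/12 = 0.683333% = 0.00683333.
Recurrence: B ← B·(1+r) − $160.00.
Month 1: interest $58.08; balance after payment $8,398.08.
Month 2: interest $57.39; balance after payment $8,295.47.
Closed form: n = −ln(1 − rB₀/P)/ln(1+r) = −ln(0.63698)/ln(1.00683) ≈ 66.228, so the balance reaches zero during payment 67.

67 payments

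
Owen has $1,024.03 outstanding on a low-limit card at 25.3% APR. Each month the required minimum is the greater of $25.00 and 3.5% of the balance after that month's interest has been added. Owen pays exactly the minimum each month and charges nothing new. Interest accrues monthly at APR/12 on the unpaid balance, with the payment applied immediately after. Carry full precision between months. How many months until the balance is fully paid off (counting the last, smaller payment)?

69 months

Monthly rate r = 25.3%/12 = 2.10833% = 0.0210833.
While 3.5% of the post-interest balance exceeds $25.00, each month B ← (B·(1+r))·(1 − 0.035), i.e. B shrinks by the factor (1+r)·0.965 = 0.98535.
This holds for months 1–26. Entering month 27 the balance is $697.61; 3.5% of the post-interest balance is now below $25.00, so the flat $25.00 minimum applies from here.
From month 27 a fixed $25.00 at rate r clears $697.61 in 43 more payments. Total: 26 + 43 = 69 months.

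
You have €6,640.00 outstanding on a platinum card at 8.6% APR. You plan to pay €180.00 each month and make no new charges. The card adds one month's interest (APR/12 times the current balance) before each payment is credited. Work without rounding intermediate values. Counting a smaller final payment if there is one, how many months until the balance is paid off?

Monthly rate r = 8.6%/12 = 0.716667% = 0.00716667.
Recurrence: B ← B·(1+r) − €180.00.
Month 1: interest €47.59; balance after payment €6,507.59.
Month 2: interest €46.64; balance after payment €6,374.22.
Closed form: n = −ln(1 − rB₀/P)/ln(1+r) = −ln(0.73563)/ln(1.00717) ≈ 42.995, so the balance reaches zero during payment 43.

43 payments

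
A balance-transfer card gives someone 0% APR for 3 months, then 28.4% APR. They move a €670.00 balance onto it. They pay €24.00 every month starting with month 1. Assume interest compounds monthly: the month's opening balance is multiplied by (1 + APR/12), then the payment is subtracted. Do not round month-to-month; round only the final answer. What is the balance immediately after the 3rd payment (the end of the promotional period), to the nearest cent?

€598.00

Promo months 1–3 at r₀ = 0%/12 = 0; months 4+ at r₁ = 28.4%/12 = 0.0236667.
After month 3 (no interest yet): B = €670.00 − 3·€24.00 = €598.00.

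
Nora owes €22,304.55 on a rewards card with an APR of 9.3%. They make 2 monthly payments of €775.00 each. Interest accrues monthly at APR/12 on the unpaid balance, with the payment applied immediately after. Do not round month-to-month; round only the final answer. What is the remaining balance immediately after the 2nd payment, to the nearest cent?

Monthly rate r = 9.3%/12 = 0.775% = 0.00775.
Each month: B ← B·(1+r) − €775.00.
Month 1: interest €172.86; balance after payment €21,702.41.
Month 2: interest €168.19; balance after payment €21,095.60.

€21,095.60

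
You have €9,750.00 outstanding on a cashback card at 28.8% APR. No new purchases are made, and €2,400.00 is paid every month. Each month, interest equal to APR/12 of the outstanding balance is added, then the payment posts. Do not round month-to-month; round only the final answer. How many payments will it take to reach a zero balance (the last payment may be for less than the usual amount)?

Monthly rate r = 28.8%/12 = 2.4% = 0.024.
Recurrence: B ← B·(1+r) − €2,400.00.
Month 1: interest €234.00; balance after payment €7,584.00.
Month 2: interest €182.02; balance after payment €5,366.02.
Month 3: interest €128.78; balance after payment €3,094.80.
Month 4: interest €74.28; balance after payment €769.08.
Month 5: interest €18.46; balance after payment €0.00.

5 payments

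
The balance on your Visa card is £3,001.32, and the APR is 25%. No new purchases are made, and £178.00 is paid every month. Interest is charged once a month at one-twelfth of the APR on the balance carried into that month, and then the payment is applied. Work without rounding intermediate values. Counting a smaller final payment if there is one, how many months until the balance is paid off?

Monthly rate r = 25%/12 = 2.08333% = 0.0208333.
Recurrence: B ← B·(1+r) − £178.00.
Month 1: interest £62.53; balance after payment £2,885.85.
Month 2: interest £60.12; balance after payment £2,767.97.
Closed form: n = −ln(1 − rB₀/P)/ln(1+r) = −ln(0.64872)/ln(1.02083) ≈ 20.988, so the balance reaches zero during payment 21.

21 months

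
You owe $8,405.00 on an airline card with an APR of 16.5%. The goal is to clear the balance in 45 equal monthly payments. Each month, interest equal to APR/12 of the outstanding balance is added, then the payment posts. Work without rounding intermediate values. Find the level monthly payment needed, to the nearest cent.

$251.72

Monthly rate r = 16.5%/12 = 1.375% = 0.01375.
Level-payment amortization: P = B₀·r / (1 − (1+r)^(−n)) = 8405.00·0.01375 / (1 − 1.01375^(−45)).
Denominator 1 − (1+r)^(−45) = 0.459107481.
P = 115.569 / 0.459107481 ≈ 251.72.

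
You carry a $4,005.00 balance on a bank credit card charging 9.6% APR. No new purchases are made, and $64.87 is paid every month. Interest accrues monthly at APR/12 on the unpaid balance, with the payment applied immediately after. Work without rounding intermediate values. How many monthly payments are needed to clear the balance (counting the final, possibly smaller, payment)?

Monthly rate r = 9.6%/12 = 0.8% = 0.008.
Recurrence: B ← B·(1+r) − $64.87.
Month 1: interest $32.04; balance after payment $3,972.17.
Month 2: interest $31.78; balance after payment $3,939.08.
Closed form: n = −ln(1 − rB₀/P)/ln(1+r) = −ln(0.50609)/ln(1.008) ≈ 85.470, so the balance reaches zero during payment 86.

86 payments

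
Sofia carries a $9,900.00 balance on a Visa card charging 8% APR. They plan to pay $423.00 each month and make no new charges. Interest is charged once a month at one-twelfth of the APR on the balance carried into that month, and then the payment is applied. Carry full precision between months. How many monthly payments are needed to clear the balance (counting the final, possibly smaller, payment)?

26 payments

Monthly rate r = 8%/12 = 0.666667% = 0.00666667.
Recurrence: B ← B·(1+r) − $423.00.
Month 1: interest $66.00; balance after payment $9,543.00.
Month 2: interest $63.62; balance after payment $9,183.62.
Closed form: n = −ln(1 − rB₀/P)/ln(1+r) = −ln(0.84397)/ln(1.00667) ≈ 25.530, so the balance reaches zero during payment 26.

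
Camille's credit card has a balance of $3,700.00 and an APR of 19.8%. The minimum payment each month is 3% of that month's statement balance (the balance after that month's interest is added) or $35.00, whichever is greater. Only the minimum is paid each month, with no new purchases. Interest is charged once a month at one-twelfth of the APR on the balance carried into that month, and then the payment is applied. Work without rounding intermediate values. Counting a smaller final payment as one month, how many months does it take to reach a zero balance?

Monthly rate r = 19.8%/12 = 1.65% = 0.0165.
While 3% of the post-interest balance exceeds $35.00, each month B ← (B·(1+r))·(1 − 0.03), i.e. B shrinks by the factor (1+r)·0.97 = 0.986.
This holds for months 1–84. Entering month 85 the balance is $1,132.52; 3% of the post-interest balance is now below $35.00, so the flat $35.00 minimum applies from here.
From month 85 a fixed $35.00 at rate r clears $1,132.52 in 47 more payments. Total: 84 + 47 = 131 months.

131 months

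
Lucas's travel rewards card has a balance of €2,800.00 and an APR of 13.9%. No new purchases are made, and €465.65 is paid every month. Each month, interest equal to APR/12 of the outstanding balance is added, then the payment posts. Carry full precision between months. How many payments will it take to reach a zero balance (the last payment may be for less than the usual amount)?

7 payments

Monthly rate r = 13.9%/12 = 1.15833% = 0.0115833.
Recurrence: B ← B·(1+r) − €465.65.
Month 1: interest €32.43; balance after payment €2,366.78.
Month 2: interest €27.42; balance after payment €1,928.55.
Closed form: n = −ln(1 − rB₀/P)/ln(1+r) = −ln(0.93035)/ln(1.01158) ≈ 6.269, so the balance reaches zero during payment 7.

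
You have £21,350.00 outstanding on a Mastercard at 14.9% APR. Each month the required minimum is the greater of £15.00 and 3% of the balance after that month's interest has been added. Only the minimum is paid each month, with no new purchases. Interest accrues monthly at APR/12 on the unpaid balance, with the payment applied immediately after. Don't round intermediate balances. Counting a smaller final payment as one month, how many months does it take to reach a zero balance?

Monthly rate r = 14.9%/12 = 1.24167% = 0.0124167.
While 3% of the post-interest balance exceeds £15.00, each month B ← (B·(1+r))·(1 − 0.03), i.e. B shrinks by the factor (1+r)·0.97 = 0.98204.
This holds for months 1–208. Entering month 209 the balance is £492.78; 3% of the post-interest balance is now below £15.00, so the flat £15.00 minimum applies from here.
From month 209 a fixed £15.00 at rate r clears £492.78 in 43 more payments. Total: 208 + 43 = 251 months.

251 months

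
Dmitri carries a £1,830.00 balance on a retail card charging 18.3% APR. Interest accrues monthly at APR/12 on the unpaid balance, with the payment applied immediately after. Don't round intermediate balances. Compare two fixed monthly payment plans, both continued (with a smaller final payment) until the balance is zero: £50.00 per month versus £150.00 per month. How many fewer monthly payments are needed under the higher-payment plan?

Monthly rate r = 18.3%/12 = 1.525% = 0.01525.
At £50.00/mo: n = ⌈−ln(1 − rB₀/P)/ln(1+r)⌉ = 54 payments (last £48.36); total interest = total paid − £1,830.00 = £868.36.
At £150.00/mo: 14 payments (last £90.49); total interest £210.49.
Payments saved = 54 − 14 = 40.

40 fewer payments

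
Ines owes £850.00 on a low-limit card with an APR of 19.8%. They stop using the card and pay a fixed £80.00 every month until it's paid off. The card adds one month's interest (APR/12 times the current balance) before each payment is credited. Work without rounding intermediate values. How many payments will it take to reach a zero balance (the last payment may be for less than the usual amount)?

Monthly rate r = 19.8%/12 = 1.65% = 0.0165.
Recurrence: B ← B·(1+r) − £80.00.
Month 1: interest £14.03; balance after payment £784.02.
Month 2: interest £12.94; balance after payment £716.96.
Closed form: n = −ln(1 − rB₀/P)/ln(1+r) = −ln(0.82469)/ln(1.0165) ≈ 11.778, so the balance reaches zero during payment 12.

12 payments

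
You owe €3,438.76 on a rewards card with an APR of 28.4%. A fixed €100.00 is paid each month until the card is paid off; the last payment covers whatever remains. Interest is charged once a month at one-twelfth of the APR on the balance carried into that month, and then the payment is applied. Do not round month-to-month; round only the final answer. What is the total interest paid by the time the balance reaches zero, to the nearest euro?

€3,749

Monthly rate r = 28.4%/12 = 2.36667% = 0.0236667.
Payoff takes n = ⌈−ln(1 − rB₀/P)/ln(1+r)⌉ = ⌈71.872⌉ = 72 payments; the last is €87.30.
Total paid = 71·€100.00 + €87.30 = €7,187.30.
Total interest = total paid − principal = €7,187.30 − €3,438.76 = €3,748.54.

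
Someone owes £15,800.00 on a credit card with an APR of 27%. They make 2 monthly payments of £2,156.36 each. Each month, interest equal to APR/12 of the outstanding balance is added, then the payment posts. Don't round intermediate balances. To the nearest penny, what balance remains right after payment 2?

Monthly rate r = 27%/12 = 2.25% = 0.0225.
Each month: B ← B·(1+r) − £2,156.36.
Month 1: interest £355.50; balance after payment £13,999.14.
Month 2: interest £314.98; balance after payment £12,157.76.

£12,157.76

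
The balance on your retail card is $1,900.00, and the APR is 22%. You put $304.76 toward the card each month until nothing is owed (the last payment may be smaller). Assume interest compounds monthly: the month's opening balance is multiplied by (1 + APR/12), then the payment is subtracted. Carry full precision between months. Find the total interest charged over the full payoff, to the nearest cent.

Monthly rate r = 22%/12 = 1.83333% = 0.0183333.
Payoff takes n = ⌈−ln(1 − rB₀/P)/ln(1+r)⌉ = ⌈6.681⌉ = 7 payments; the last is $208.12.
Total paid = 6·$304.76 + $208.12 = $2,036.68.
Total interest = total paid − principal = $2,036.68 − $1,900.00 = $136.68.

$136.68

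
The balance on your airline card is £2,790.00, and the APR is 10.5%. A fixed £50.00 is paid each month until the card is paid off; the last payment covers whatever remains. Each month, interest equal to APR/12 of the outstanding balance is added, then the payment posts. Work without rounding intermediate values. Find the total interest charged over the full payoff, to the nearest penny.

£1,054.85

Monthly rate r = 10.5%/12 = 0.875% = 0.00875.
Payoff takes n = ⌈−ln(1 − rB₀/P)/ln(1+r)⌉ = ⌈76.897⌉ = 77 payments; the last is £44.85.
Total paid = 76·£50.00 + £44.85 = £3,844.85.
Total interest = total paid − principal = £3,844.85 − £2,790.00 = £1,054.85.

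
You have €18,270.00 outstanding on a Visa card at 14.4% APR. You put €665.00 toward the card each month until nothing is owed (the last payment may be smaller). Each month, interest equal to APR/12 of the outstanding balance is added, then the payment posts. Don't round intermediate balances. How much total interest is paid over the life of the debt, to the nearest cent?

Monthly rate r = 14.4%/12 = 1.2% = 0.012.
Payoff takes n = ⌈−ln(1 − rB₀/P)/ln(1+r)⌉ = ⌈33.533⌉ = 34 payments; the last is €355.74.
Total paid = 33·€665.00 + €355.74 = €22,300.74.
Total interest = total paid − principal = €22,300.74 − €18,270.00 = €4,030.74.

€4,030.74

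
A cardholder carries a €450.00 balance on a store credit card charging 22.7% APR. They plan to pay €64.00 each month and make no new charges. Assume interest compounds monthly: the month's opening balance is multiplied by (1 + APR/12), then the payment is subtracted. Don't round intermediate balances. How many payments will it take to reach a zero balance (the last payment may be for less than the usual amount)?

Monthly rate r = 22.7%/12 = 1.89167% = 0.0189167.
Recurrence: B ← B·(1+r) − €64.00.
Month 1: interest €8.51; balance after payment €394.51.
Month 2: interest €7.46; balance after payment €337.98.
Closed form: n = −ln(1 − rB₀/P)/ln(1+r) = −ln(0.86699)/ln(1.01892) ≈ 7.616, so the balance reaches zero during payment 8.

8 payments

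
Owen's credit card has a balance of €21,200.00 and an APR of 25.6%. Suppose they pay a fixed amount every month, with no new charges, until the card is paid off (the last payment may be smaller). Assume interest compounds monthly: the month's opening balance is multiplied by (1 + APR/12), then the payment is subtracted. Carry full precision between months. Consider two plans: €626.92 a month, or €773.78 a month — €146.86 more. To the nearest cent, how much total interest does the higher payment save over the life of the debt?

€5,762.29

Monthly rate r = 25.6%/12 = 2.13333% = 0.0213333.
At €626.92/mo: n = ⌈−ln(1 − rB₀/P)/ln(1+r)⌉ = 61 payments (last €342.53); total interest = total paid − €21,200.00 = €16,757.73.
At €773.78/mo: 42 payments (last €470.46); total interest €10,995.44.
Interest saved = €16,757.73 − €10,995.44 = €5,762.29.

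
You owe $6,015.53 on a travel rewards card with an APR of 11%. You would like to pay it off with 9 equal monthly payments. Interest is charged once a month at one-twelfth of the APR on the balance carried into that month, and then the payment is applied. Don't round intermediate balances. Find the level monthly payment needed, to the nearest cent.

Monthly rate r = 11%/12 = 0.916667% = 0.00916667.
Level-payment amortization: P = B₀·r / (1 − (1+r)^(−n)) = 6015.53·0.00916667 / (1 − 1.00917^(−9)).
Denominator 1 − (1+r)^(−9) = 0.0788424285.
P = 55.1424 / 0.0788424285 ≈ 699.40.

$699.40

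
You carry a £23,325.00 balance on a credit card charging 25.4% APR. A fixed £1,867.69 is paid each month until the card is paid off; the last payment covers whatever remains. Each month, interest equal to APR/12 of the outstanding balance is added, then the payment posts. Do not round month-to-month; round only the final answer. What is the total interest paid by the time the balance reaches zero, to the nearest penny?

£4,053.29

Monthly rate r = 25.4%/12 = 2.11667% = 0.0211667.
Payoff takes n = ⌈−ln(1 − rB₀/P)/ln(1+r)⌉ = ⌈14.657⌉ = 15 payments; the last is £1,230.63.
Total paid = 14·£1,867.69 + £1,230.63 = £27,378.29.
Total interest = total paid − principal = £27,378.29 − £23,325.00 = £4,053.29.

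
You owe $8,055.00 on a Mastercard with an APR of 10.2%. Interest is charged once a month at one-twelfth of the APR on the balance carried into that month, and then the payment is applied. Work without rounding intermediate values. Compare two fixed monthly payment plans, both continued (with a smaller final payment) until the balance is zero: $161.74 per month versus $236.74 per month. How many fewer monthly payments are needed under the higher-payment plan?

Monthly rate r = 10.2%/12 = 0.85% = 0.0085.
At $161.74/mo: n = ⌈−ln(1 − rB₀/P)/ln(1+r)⌉ = 66 payments (last $5.75); total interest = total paid − $8,055.00 = $2,463.85.
At $236.74/mo: 41 payments (last $78.95); total interest $1,493.55.
Payments saved = 66 − 41 = 25.

25 fewer payments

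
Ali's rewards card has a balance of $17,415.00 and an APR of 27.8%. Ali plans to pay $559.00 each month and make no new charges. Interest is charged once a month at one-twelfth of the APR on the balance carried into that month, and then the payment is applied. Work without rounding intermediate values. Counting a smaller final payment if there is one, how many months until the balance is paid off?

56 months

Monthly rate r = 27.8%/12 = 2.31667% = 0.0231667.
Recurrence: B ← B·(1+r) − $559.00.
Month 1: interest $403.45; balance after payment $17,259.45.
Month 2: interest $399.84; balance after payment $17,100.29.
Closed form: n = −ln(1 − rB₀/P)/ln(1+r) = −ln(0.27827)/ln(1.02317) ≈ 55.853, so the balance reaches zero during payment 56.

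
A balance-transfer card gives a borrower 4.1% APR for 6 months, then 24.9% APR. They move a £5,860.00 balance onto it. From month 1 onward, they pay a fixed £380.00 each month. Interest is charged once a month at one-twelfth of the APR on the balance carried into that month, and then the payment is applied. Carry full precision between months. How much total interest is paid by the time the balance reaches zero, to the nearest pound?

Promo months 1–6 at r₀ = 4.1%/12 = 0.00341667; months 7+ at r₁ = 24.9%/12 = 0.02075.
After month 6: iterate B ← B·(1+r₀) − £380.00 for 6 months → £3,681.60.
Then at r₁ with £380.00/mo: n₂ = −ln(1 − r₁·B/P)/ln(1+r₁) ≈ 10.93 → 11 more payments.
Total paid = 16·£380.00 + £352.94 = £6,432.94; interest = £6,432.94 − £5,860.00 = £572.94.

£573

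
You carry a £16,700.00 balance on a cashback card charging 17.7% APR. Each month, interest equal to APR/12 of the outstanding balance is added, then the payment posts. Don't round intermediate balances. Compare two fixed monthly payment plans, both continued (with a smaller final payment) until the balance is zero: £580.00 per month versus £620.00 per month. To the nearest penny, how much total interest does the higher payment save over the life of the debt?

Monthly rate r = 17.7%/12 = 1.475% = 0.01475.
At £580.00/mo: n = ⌈−ln(1 − rB₀/P)/ln(1+r)⌉ = 38 payments (last £440.32); total interest = total paid − £16,700.00 = £5,200.32.
At £620.00/mo: 35 payments (last £360.84); total interest £4,740.84.
Interest saved = £5,200.32 − £4,740.84 = £459.48.

£459.48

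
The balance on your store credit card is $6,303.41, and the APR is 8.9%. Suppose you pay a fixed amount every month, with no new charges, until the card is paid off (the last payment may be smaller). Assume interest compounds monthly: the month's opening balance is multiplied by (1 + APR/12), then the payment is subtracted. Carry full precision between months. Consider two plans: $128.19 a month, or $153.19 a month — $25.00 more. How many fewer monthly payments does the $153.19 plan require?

Monthly rate r = 8.9%/12 = 0.741667% = 0.00741667.
At $128.19/mo: n = ⌈−ln(1 − rB₀/P)/ln(1+r)⌉ = 62 payments (last $50.48); total interest = total paid − $6,303.41 = $1,566.66.
At $153.19/mo: 50 payments (last $42.09); total interest $1,244.99.
Payments saved = 62 − 50 = 12.

12 fewer payments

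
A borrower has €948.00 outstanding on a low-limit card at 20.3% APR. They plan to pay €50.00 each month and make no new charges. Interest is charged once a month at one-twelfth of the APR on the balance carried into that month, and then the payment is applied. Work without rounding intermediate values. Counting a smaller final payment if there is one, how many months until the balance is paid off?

24 payments

Monthly rate r = 20.3%/12 = 1.69167% = 0.0169167.
Recurrence: B ← B·(1+r) − €50.00.
Month 1: interest €16.04; balance after payment €914.04.
Month 2: interest €15.46; balance after payment €879.50.
Closed form: n = −ln(1 − rB₀/P)/ln(1+r) = −ln(0.67926)/ln(1.01692) ≈ 23.055, so the balance reaches zero during payment 24.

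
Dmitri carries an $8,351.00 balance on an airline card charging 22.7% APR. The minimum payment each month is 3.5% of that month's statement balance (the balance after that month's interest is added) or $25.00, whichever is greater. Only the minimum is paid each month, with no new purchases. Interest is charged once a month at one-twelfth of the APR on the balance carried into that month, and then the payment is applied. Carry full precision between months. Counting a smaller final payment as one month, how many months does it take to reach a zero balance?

188 months

Monthly rate r = 22.7%/12 = 1.89167% = 0.0189167.
While 3.5% of the post-interest balance exceeds $25.00, each month B ← (B·(1+r))·(1 − 0.035), i.e. B shrinks by the factor (1+r)·0.965 = 0.98325.
This holds for months 1–147. Entering month 148 the balance is $697.65; 3.5% of the post-interest balance is now below $25.00, so the flat $25.00 minimum applies from here.
From month 148 a fixed $25.00 at rate r clears $697.65 in 41 more payments. Total: 147 + 41 = 188 months.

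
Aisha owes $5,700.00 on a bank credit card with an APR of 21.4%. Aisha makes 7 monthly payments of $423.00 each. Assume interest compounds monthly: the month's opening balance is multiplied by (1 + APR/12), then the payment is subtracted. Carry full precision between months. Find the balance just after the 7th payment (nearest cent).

$3,326.56

Monthly rate r = 21.4%/12 = 1.78333% = 0.0178333.
Each month: B ← B·(1+r) − $423.00.
Month 1: interest $101.65; balance after payment $5,378.65.
Month 2: interest $95.92; balance after payment $5,051.57.
Month 3: interest $90.09; balance after payment $4,718.66.
Month 4: interest $84.15; balance after payment $4,379.80.
Month 5: interest $78.11; balance after payment $4,034.91.
Month 6: interest $71.96; balance after payment $3,683.87.
Month 7: interest $65.70; balance after payment $3,326.56.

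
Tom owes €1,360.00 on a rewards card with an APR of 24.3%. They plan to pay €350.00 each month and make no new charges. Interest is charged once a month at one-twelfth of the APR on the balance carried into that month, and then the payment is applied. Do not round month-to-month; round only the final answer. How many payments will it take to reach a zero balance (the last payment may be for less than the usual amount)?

Monthly rate r = 24.3%/12 = 2.025% = 0.02025.
Recurrence: B ← B·(1+r) − €350.00.
Month 1: interest €27.54; balance after payment €1,037.54.
Month 2: interest €21.01; balance after payment €708.55.
Month 3: interest €14.35; balance after payment €372.90.
Month 4: interest €7.55; balance after payment €30.45.
Month 5: interest €0.62; balance after payment €0.00.

5 payments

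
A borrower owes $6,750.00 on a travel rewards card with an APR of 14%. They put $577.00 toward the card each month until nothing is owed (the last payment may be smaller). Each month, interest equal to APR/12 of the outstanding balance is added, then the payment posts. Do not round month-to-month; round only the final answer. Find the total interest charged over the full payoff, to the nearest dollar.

Monthly rate r = 14%/12 = 1.16667% = 0.0116667.
Payoff takes n = ⌈−ln(1 − rB₀/P)/ln(1+r)⌉ = ⌈12.651⌉ = 13 payments; the last is $376.37.
Total paid = 12·$577.00 + $376.37 = $7,300.37.
Total interest = total paid − principal = $7,300.37 − $6,750.00 = $550.37.

$550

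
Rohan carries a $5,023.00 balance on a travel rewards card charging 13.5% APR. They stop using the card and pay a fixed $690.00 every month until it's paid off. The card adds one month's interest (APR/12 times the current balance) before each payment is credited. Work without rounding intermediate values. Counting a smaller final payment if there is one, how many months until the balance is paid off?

8 payments

Monthly rate r = 13.5%/12 = 1.125% = 0.01125.
Recurrence: B ← B·(1+r) − $690.00.
Month 1: interest $56.51; balance after payment $4,389.51.
Month 2: interest $49.38; balance after payment $3,748.89.
Closed form: n = −ln(1 − rB₀/P)/ln(1+r) = −ln(0.9181)/ln(1.01125) ≈ 7.638, so the balance reaches zero during payment 8.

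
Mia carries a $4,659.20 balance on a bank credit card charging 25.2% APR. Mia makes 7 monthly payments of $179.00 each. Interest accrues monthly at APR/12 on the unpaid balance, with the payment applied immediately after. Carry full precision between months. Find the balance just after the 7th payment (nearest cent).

Monthly rate r = 25.2%/12 = 2.1% = 0.021.
Each month: B ← B·(1+r) − $179.00.
Month 1: interest $97.84; balance after payment $4,578.04.
Month 2: interest $96.14; balance after payment $4,495.18.
Month 3: interest $94.40; balance after payment $4,410.58.
Month 4: interest $92.62; balance after payment $4,324.20.
Month 5: interest $90.81; balance after payment $4,236.01.
Month 6: interest $88.96; balance after payment $4,145.97.
Month 7: interest $87.07; balance after payment $4,054.03.

$4,054.03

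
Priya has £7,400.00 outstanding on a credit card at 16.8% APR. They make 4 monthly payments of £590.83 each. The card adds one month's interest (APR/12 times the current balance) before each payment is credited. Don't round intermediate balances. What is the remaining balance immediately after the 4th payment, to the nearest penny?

Monthly rate r = 16.8%/12 = 1.4% = 0.014.
Each month: B ← B·(1+r) − £590.83.
Month 1: interest £103.60; balance after payment £6,912.77.
Month 2: interest £96.78; balance after payment £6,418.72.
Month 3: interest £89.86; balance after payment £5,917.75.
Month 4: interest £82.85; balance after payment £5,409.77.

£5,409.77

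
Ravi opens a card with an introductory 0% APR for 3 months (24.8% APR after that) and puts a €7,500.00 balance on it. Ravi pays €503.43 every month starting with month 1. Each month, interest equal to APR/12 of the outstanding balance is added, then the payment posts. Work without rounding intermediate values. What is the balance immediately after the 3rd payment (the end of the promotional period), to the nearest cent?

Promo months 1–3 at r₀ = 0%/12 = 0; months 4+ at r₁ = 24.8%/12 = 0.0206667.
After month 3 (no interest yet): B = €7,500.00 − 3·€503.43 = €5,989.71.

€5,989.71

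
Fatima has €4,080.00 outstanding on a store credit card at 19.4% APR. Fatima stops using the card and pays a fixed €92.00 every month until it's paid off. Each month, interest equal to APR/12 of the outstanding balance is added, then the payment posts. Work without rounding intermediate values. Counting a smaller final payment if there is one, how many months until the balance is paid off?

79 months

Monthly rate r = 19.4%/12 = 1.61667% = 0.0161667.
Recurrence: B ← B·(1+r) − €92.00.
Month 1: interest €65.96; balance after payment €4,053.96.
Month 2: interest €65.54; balance after payment €4,027.50.
Closed form: n = −ln(1 − rB₀/P)/ln(1+r) = −ln(0.28304)/ln(1.01617) ≈ 78.701, so the balance reaches zero during payment 79.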